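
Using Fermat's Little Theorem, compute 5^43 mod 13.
By Fermat: 5^{12} ≡ 1 mod 13. 43 = 3×12 + 7. So 5^{43} ≡ 5^{7} ≡ 8 mod 13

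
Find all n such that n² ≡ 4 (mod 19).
The square roots of 4 mod 19 are 17 and 2. Verify: 17² = 289 ≡ 4 (mod 19)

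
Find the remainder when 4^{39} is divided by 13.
By Fermat: 4^{12} ≡ 1 (mod 13). 39 = 3×12 + 3. So 4^{39} ≡ 4^{3} ≡ 12 (mod 13)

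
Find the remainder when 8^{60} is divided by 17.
By Fermat: 8^{16} ≡ 1 mod 17. 60 = 3×16 + 12. So 8^{60} ≡ 8^{12} ≡ 16 mod 17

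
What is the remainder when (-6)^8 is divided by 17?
By repeated squaring mod 17: (-6)^{1}≡11, (-6)^{2}≡2, (-6)^{4}≡4, (-6)^{8}≡16. So (-6)^{8} ≡ 16 mod 17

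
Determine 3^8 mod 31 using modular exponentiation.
By repeated squaring (mod 31): 3^{1}≡3, 3^{2}≡9, 3^{4}≡19, 3^{8}≡20. So 3^{8} ≡ 20 (mod 31)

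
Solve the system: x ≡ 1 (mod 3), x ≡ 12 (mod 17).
M = 3 × 17 = 51. M₁ = 17, y₁ ≡ 2 (mod 3). M₂ = 3, y₂ ≡ 6 (mod 17). x = 1×17×2 + 12×3×6 ≡ 46 (mod 51)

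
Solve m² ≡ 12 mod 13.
The square roots of 12 mod 13 are 8 and 5. Verify: 8² = 64 ≡ 12 mod 13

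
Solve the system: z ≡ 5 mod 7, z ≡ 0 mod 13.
M = 7 × 13 = 91. M₁ = 13, y₁ ≡ 6 mod 7. M₂ = 7, y₂ ≡ 2 mod 13. z = 5×13×6 + 0×7×2 ≡ 26 mod 91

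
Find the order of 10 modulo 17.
Powers of 10 mod 17: 10^1≡10, 10^2≡15, 10^3≡14, 10^4≡4, 10^5≡6, 10^6≡9, 10^7≡5, 10^8≡16, 10^9≡7, 10^10≡2, 10^11≡3, 10^12≡13, 10^13≡11, 10^14≡8, 10^15≡12, 10^16≡1. ord_17(10) = 16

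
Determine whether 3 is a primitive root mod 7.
ord_7(3) divides 6. For each prime q|6: 3^{3}≡6, 3^{2}≡2, none ≡ 1. So 3 has order 6 and is a primitive root mod 7.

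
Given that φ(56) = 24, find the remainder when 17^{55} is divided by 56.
By Euler: 17^{24} ≡ 1 (mod 56) since gcd(17, 56) = 1. 55 = 2×24 + 7. So 17^{55} ≡ 17^{7} ≡ 17 (mod 56)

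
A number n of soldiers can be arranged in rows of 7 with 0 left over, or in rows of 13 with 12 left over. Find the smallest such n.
M = 7 × 13 = 91. M₁ = 13, y₁ ≡ 6 (mod 7). M₂ = 7, y₂ ≡ 2 (mod 13). n = 0×13×6 + 12×7×2 ≡ 77 (mod 91)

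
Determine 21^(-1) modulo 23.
Since 23 is prime, by Fermat 21^(-1) ≡ 21^{21} ≡ 11 mod 23. Verify: 21 × 11 = 231 ≡ 1 mod 23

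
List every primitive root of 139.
There are φ(138) = 44 primitive roots mod 139: {2, 3, 12, 15, 17, 18, 19, 21, 22, 26, 32, 40, 50, 53, 56, 58, 61, 68, 70, 72, 73, 85, 88, 90, 92, 93, 98, 101, 102, 104, 108, 109, 110, 111, 114, 115, 119, 123, 126, 128, 130, 132, 134, 135}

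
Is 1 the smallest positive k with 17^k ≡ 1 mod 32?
Powers of 17 mod 32: 17^1≡17, 17^2≡1. 17^1≡17≢1, so ord ≠ 1. No, the actual order is 2.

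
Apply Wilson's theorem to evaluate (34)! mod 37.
(36)! = (34)! × (35) × (36) ≡ -1 mod 37. So (34)! ≡ -1 × [(36)(35)]^(-1) ≡ 18 mod 37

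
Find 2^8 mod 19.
By repeated squaring mod 19: 2^{1}≡2, 2^{2}≡4, 2^{4}≡16, 2^{8}≡9. So 2^{8} ≡ 9 mod 19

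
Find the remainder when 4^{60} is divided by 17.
By Fermat: 4^{16} ≡ 1 mod 17. 60 = 3×16 + 12. So 4^{60} ≡ 4^{12} ≡ 1 mod 17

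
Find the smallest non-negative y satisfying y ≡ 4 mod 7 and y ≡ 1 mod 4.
M = 7 × 4 = 28. M₁ = 4, y₁ ≡ 2 mod 7. M₂ = 7, y₂ ≡ 3 mod 4. y = 4×4×2 + 1×7×3 ≡ 25 mod 28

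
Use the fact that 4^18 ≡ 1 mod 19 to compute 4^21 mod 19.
By Fermat: 4^{18} ≡ 1 mod 19. So 4^{21} = 4^{18} · 4^{3} ≡ 4^{3} ≡ 7 mod 19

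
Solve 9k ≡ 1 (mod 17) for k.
Since 17 is prime, by Fermat 9^(-1) ≡ 9^{15} ≡ 2 (mod 17). Verify: 9 × 2 = 18 ≡ 1 (mod 17)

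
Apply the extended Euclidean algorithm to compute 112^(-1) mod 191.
Extended GCD: 112(29) + 191(-17) = 1. So 112^(-1) ≡ 29 (mod 191). Verify: 112 × 29 = 3248 ≡ 1 (mod 191)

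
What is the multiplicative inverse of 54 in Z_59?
Since 59 is prime, by Fermat 54^(-1) ≡ 54^{57} ≡ 47 (mod 59). Verify: 54 × 47 = 2538 ≡ 1 (mod 59)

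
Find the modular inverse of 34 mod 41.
Since 41 is prime, by Fermat 34^(-1) ≡ 34^{39} ≡ 35 mod 41. Verify: 34 × 35 = 1190 ≡ 1 mod 41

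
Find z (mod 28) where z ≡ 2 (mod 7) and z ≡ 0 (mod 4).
M = 7 × 4 = 28. M₁ = 4, y₁ ≡ 2 (mod 7). M₂ = 7, y₂ ≡ 3 (mod 4). z = 2×4×2 + 0×7×3 ≡ 16 (mod 28)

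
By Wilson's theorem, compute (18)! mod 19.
By Wilson's theorem, (18)! ≡ -1 ≡ 18 mod 19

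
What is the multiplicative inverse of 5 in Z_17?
Since 17 is prime, by Fermat 5^(-1) ≡ 5^{15} ≡ 7 mod 17. Verify: 5 × 7 = 35 ≡ 1 mod 17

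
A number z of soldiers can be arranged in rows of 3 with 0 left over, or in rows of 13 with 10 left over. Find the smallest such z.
M = 3 × 13 = 39. M₁ = 13, y₁ ≡ 1 (mod 3). M₂ = 3, y₂ ≡ 9 (mod 13). z = 0×13×1 + 10×3×9 ≡ 36 (mod 39)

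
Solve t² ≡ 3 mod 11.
The square roots of 3 mod 11 are 5 and 6. Verify: 5² = 25 ≡ 3 mod 11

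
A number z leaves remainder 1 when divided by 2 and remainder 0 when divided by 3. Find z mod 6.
M = 2 × 3 = 6. M₁ = 3, y₁ ≡ 1 mod 2. M₂ = 2, y₂ ≡ 2 mod 3. z = 1×3×1 + 0×2×2 ≡ 3 mod 6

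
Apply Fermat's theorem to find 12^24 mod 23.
By Fermat: 12^{22} ≡ 1 mod 23. So 12^{24} = 12^{22} · 12^{2} ≡ 12^{2} ≡ 6 mod 23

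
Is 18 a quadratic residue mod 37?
By Euler's criterion: 18^{18} ≡ 36 (mod 37). Since this equals -1 (≡ 36), 18 is not a QR.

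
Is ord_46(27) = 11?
Powers of 27 mod 46: 27^1≡27, 27^2≡39, 27^3≡41, 27^4≡3, 27^5≡35, 27^6≡25, 27^7≡31, 27^8≡9, 27^9≡13, 27^10≡29, 27^11≡1. First k with 27^k≡1 is k=11. Yes, ord_46(27) = 11.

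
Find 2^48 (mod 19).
Using Fermat: 2^{18} ≡ 1 (mod 19). 48 ≡ 12 (mod 18). So 2^{48} ≡ 2^{12} ≡ 11 (mod 19)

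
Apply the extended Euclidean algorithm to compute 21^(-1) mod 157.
Extended GCD: 21(15) + 157(-2) = 1. So 21^(-1) ≡ 15 (mod 157). Verify: 21 × 15 = 315 ≡ 1 (mod 157)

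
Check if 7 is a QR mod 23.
By Euler's criterion: 7^{11} ≡ 22 mod 23. Since this equals -1 (≡ 22), 7 is not a QR.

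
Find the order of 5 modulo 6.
Powers of 5 mod 6: 5^1≡5, 5^2≡1. ord_6(5) = 2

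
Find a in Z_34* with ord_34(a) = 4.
13 has order 4 mod 34 since 13^{4} ≡ 1 mod 34 and no smaller power works.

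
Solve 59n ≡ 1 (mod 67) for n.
Since 67 is prime, by Fermat 59^(-1) ≡ 59^{65} ≡ 25 (mod 67). Verify: 59 × 25 = 1475 ≡ 1 (mod 67)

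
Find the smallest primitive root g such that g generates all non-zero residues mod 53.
g = 2. For each prime q|52: 2^{26}≡52, 2^{4}≡16, none ≡ 1, so ord_53(2) = 52 and 2 is a primitive root.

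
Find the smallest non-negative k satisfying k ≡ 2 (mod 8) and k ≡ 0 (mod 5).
M = 8 × 5 = 40. M₁ = 5, y₁ ≡ 5 (mod 8). M₂ = 8, y₂ ≡ 2 (mod 5). k = 2×5×5 + 0×8×2 ≡ 10 (mod 40)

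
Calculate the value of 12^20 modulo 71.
By repeated squaring (mod 71): 12^{1}≡12, 12^{2}≡2, 12^{4}≡4, 12^{8}≡16, 12^{16}≡43. Then 12^{20} = 12^{16+4} ≡ 43 × 4 ≡ 30 (mod 71)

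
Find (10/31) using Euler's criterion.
(10/31) = 10^{15} mod 31 = 1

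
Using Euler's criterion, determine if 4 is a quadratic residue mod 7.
By Euler's criterion: 4^{3} ≡ 1 mod 7. Since this equals 1, 4 is a QR.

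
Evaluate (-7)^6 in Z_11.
By repeated squaring mod 11: (-7)^{1}≡4, (-7)^{2}≡5, (-7)^{4}≡3. Then (-7)^{6} = (-7)^{4+2} ≡ 3 × 5 ≡ 4 mod 11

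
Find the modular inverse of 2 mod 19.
Since 19 is prime, by Fermat 2^(-1) ≡ 2^{17} ≡ 10 mod 19. Verify: 2 × 10 = 20 ≡ 1 mod 19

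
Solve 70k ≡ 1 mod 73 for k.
Since 73 is prime, by Fermat 70^(-1) ≡ 70^{71} ≡ 24 mod 73. Verify: 70 × 24 = 1680 ≡ 1 mod 73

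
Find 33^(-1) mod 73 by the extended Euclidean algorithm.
Extended GCD: 33(31) + 73(-14) = 1. So 33^(-1) ≡ 31 mod 73. Verify: 33 × 31 = 1023 ≡ 1 mod 73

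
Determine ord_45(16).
Powers of 16 mod 45: 16^1≡16, 16^2≡31, 16^3≡1. Order = 3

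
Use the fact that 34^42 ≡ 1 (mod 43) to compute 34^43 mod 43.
By Fermat: 34^{42} ≡ 1 (mod 43). So 34^{43} = 34^{42} · 34^{1} ≡ 34^{1} ≡ 34 (mod 43)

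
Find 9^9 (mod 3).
By repeated squaring (mod 3): 9^{1}≡0, 9^{2}≡0, 9^{4}≡0, 9^{8}≡0. Then 9^{9} = 9^{8+1} ≡ 0 × 0 ≡ 0 (mod 3)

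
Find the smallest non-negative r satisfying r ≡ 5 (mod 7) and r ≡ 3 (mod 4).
M = 7 × 4 = 28. M₁ = 4, y₁ ≡ 2 (mod 7). M₂ = 7, y₂ ≡ 3 (mod 4). r = 5×4×2 + 3×7×3 ≡ 19 (mod 28)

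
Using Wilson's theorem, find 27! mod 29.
(28)! = (27)! × (28) ≡ -1 (mod 29). So (27)! ≡ -1 × (28)^(-1) ≡ (-1)×(-1) = 1 (mod 29)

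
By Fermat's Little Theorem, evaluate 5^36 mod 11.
By Fermat: 5^{10} ≡ 1 (mod 11). 36 = 3×10 + 6. So 5^{36} ≡ 5^{6} ≡ 5 (mod 11)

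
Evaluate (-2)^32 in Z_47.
By repeated squaring mod 47: (-2)^{1}≡45, (-2)^{2}≡4, (-2)^{4}≡16, (-2)^{8}≡21, (-2)^{16}≡18, (-2)^{32}≡42. So (-2)^{32} ≡ 42 mod 47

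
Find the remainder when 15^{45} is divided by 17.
By Fermat: 15^{16} ≡ 1 mod 17. 45 = 2×16 + 13. So 15^{45} ≡ 15^{13} ≡ 2 mod 17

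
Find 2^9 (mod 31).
By repeated squaring (mod 31): 2^{1}≡2, 2^{2}≡4, 2^{4}≡16, 2^{8}≡8. Then 2^{9} = 2^{8+1} ≡ 8 × 2 ≡ 16 (mod 31)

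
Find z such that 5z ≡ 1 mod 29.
Since 29 is prime, by Fermat 5^(-1) ≡ 5^{27} ≡ 6 mod 29. Verify: 5 × 6 = 30 ≡ 1 mod 29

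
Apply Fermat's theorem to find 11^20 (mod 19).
By Fermat: 11^{18} ≡ 1 (mod 19). So 11^{20} = 11^{18} · 11^{2} ≡ 11^{2} ≡ 7 (mod 19)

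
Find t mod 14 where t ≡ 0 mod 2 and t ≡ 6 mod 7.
M = 2 × 7 = 14. M₁ = 7, y₁ ≡ 1 mod 2. M₂ = 2, y₂ ≡ 4 mod 7. t = 0×7×1 + 6×2×4 ≡ 6 mod 14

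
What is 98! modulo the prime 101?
(100)! = (98)! × (99) × (100) ≡ -1 mod 101. So (98)! ≡ -1 × [(100)(99)]^(-1) ≡ 50 mod 101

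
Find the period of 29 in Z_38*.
Powers of 29 mod 38: 29^1≡29, 29^2≡5, 29^3≡31, 29^4≡25, 29^5≡3, 29^6≡11, 29^7≡15, 29^8≡17, 29^9≡37, 29^10≡9, 29^11≡33, 29^12≡7, 29^13≡13, 29^14≡35, 29^15≡27, 29^16≡23, 29^17≡21, 29^18≡1. ord_38(29) = 18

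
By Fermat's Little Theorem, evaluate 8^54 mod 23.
By Fermat: 8^{22} ≡ 1 mod 23. 54 = 2×22 + 10. So 8^{54} ≡ 8^{10} ≡ 3 mod 23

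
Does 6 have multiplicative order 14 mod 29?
Powers of 6 mod 29: 6^1≡6, 6^2≡7, 6^3≡13, 6^4≡20, 6^5≡4, 6^6≡24, 6^7≡28, 6^8≡23, 6^9≡22, 6^10≡16, 6^11≡9, 6^12≡25, 6^13≡5, 6^14≡1. First k with 6^k≡1 is k=14. Yes, ord_29(6) = 14.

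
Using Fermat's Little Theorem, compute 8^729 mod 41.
By Fermat: 8^{40} ≡ 1 (mod 41). 729 ≡ 9 (mod 40). So 8^{729} ≡ 8^{9} ≡ 5 (mod 41)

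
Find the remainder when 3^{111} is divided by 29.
By Fermat: 3^{28} ≡ 1 mod 29. 111 = 3×28 + 27. So 3^{111} ≡ 3^{27} ≡ 10 mod 29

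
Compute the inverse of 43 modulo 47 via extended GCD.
Extended GCD: 43(-12) + 47(11) = 1. So 43^(-1) ≡ -12 ≡ 35 (mod 47). Verify: 43 × 35 = 1505 ≡ 1 (mod 47)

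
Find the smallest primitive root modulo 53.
g = 2. For each prime q|52: 2^{26}≡52, 2^{4}≡16, none ≡ 1, so ord_53(2) = 52 and 2 is a primitive root.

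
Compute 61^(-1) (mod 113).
Since 113 is prime, by Fermat 61^(-1) ≡ 61^{111} ≡ 63 (mod 113). Verify: 61 × 63 = 3843 ≡ 1 (mod 113)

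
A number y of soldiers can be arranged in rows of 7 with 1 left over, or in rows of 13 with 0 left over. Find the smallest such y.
M = 7 × 13 = 91. M₁ = 13, y₁ ≡ 6 mod 7. M₂ = 7, y₂ ≡ 2 mod 13. y = 1×13×6 + 0×7×2 ≡ 78 mod 91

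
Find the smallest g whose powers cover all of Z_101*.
g = 2. Powers: [2, 4, 8, 16, 32, 64, ...] generates all 100 non-zero residues.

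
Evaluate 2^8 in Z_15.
By repeated squaring mod 15: 2^{1}≡2, 2^{2}≡4, 2^{4}≡1, 2^{8}≡1. So 2^{8} ≡ 1 mod 15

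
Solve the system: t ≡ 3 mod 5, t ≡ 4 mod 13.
M = 5 × 13 = 65. M₁ = 13, y₁ ≡ 2 mod 5. M₂ = 5, y₂ ≡ 8 mod 13. t = 3×13×2 + 4×5×8 ≡ 43 mod 65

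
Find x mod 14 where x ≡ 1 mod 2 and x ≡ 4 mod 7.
M = 2 × 7 = 14. M₁ = 7, y₁ ≡ 1 mod 2. M₂ = 2, y₂ ≡ 4 mod 7. x = 1×7×1 + 4×2×4 ≡ 11 mod 14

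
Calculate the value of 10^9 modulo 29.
By repeated squaring mod 29: 10^{1}≡10, 10^{2}≡13, 10^{4}≡24, 10^{8}≡25. Then 10^{9} = 10^{8+1} ≡ 25 × 10 ≡ 18 mod 29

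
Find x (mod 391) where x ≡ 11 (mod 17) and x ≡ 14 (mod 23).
M = 17 × 23 = 391. M₁ = 23, y₁ ≡ 3 (mod 17). M₂ = 17, y₂ ≡ 19 (mod 23). x = 11×23×3 + 14×17×19 ≡ 198 (mod 391)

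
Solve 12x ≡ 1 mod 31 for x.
Since 31 is prime, by Fermat 12^(-1) ≡ 12^{29} ≡ 13 mod 31. Verify: 12 × 13 = 156 ≡ 1 mod 31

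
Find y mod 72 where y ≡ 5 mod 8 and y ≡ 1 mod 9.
M = 8 × 9 = 72. M₁ = 9, y₁ ≡ 1 mod 8. M₂ = 8, y₂ ≡ 8 mod 9. y = 5×9×1 + 1×8×8 ≡ 37 mod 72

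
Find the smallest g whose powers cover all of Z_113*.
g = 3. For each prime q|112: 3^{56}≡112, 3^{16}≡49, none ≡ 1, so ord_113(3) = 112 and 3 is a primitive root.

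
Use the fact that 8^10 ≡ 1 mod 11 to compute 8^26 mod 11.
By Fermat: 8^{10} ≡ 1 mod 11. 26 = 2×10 + 6. So 8^{26} ≡ 8^{6} ≡ 3 mod 11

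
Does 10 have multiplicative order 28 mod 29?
Powers of 10 mod 29: 10^1≡10, 10^2≡13, 10^3≡14, 10^4≡24, 10^5≡8, 10^6≡22, 10^7≡17, 10^8≡25, 10^9≡18, 10^10≡6, 10^11≡2, 10^12≡20, 10^13≡26, 10^14≡28, 10^15≡19, 10^16≡16, 10^17≡15, 10^18≡5, 10^19≡21, 10^20≡7, 10^21≡12, 10^22≡4, 10^23≡11, 10^24≡23, 10^25≡27, 10^26≡9, 10^27≡3, 10^28≡1. First k with 10^k≡1 is k=28. Yes, ord_29(10) = 28.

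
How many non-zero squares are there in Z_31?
For prime 31, there are (p-1)/2 = (31-1)/2 = 15 quadratic residues (excluding 0).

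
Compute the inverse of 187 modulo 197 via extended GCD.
Extended GCD: 187(59) + 197(-56) = 1. So 187^(-1) ≡ 59 (mod 197). Verify: 187 × 59 = 11033 ≡ 1 (mod 197)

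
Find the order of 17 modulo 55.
Powers of 17 mod 55: 17^1≡17, 17^2≡14, 17^3≡18, 17^4≡31, 17^5≡32, 17^6≡49, 17^7≡8, 17^8≡26, 17^9≡2, 17^10≡34, 17^11≡28, 17^12≡36, 17^13≡7, 17^14≡9, 17^15≡43, 17^16≡16, 17^17≡52, 17^18≡4, 17^19≡13, 17^20≡1. ord_55(17) = 20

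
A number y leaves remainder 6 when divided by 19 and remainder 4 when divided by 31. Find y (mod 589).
M = 19 × 31 = 589. M₁ = 31, y₁ ≡ 8 (mod 19). M₂ = 19, y₂ ≡ 18 (mod 31). y = 6×31×8 + 4×19×18 ≡ 500 (mod 589)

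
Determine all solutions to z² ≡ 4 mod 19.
The square roots of 4 mod 19 are 17 and 2. Verify: 17² = 289 ≡ 4 mod 19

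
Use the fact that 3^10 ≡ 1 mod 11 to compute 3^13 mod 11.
By Fermat: 3^{10} ≡ 1 mod 11. So 3^{13} = 3^{10} · 3^{3} ≡ 3^{3} ≡ 5 mod 11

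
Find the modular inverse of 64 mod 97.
Since 97 is prime, by Fermat 64^(-1) ≡ 64^{95} ≡ 47 (mod 97). Verify: 64 × 47 = 3008 ≡ 1 (mod 97)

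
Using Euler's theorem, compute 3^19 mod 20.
By Euler: 3^{8} ≡ 1 (mod 20) since gcd(3, 20) = 1. 19 = 2×8 + 3. So 3^{19} ≡ 3^{3} ≡ 7 (mod 20)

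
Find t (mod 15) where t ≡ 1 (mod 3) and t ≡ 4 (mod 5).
M = 3 × 5 = 15. M₁ = 5, y₁ ≡ 2 (mod 3). M₂ = 3, y₂ ≡ 2 (mod 5). t = 1×5×2 + 4×3×2 ≡ 4 (mod 15)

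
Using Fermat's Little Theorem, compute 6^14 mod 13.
By Fermat: 6^{12} ≡ 1 (mod 13). So 6^{14} = 6^{12} · 6^{2} ≡ 6^{2} ≡ 10 (mod 13)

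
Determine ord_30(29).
Powers of 29 mod 30: 29^1≡29, 29^2≡1. Order = 2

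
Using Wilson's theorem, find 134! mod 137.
(136)! = (134)! × (135) × (136) ≡ -1 (mod 137). So (134)! ≡ -1 × [(136)(135)]^(-1) ≡ 68 (mod 137)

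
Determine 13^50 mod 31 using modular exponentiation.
Using Fermat: 13^{30} ≡ 1 mod 31. 50 ≡ 20 mod 30. So 13^{50} ≡ 13^{20} ≡ 25 mod 31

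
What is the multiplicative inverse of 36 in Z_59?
Since 59 is prime, by Fermat 36^(-1) ≡ 36^{57} ≡ 41 mod 59. Verify: 36 × 41 = 1476 ≡ 1 mod 59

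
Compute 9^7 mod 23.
By repeated squaring mod 23: 9^{1}≡9, 9^{2}≡12, 9^{4}≡6. Then 9^{7} = 9^{4+2+1} ≡ 6 × 12 × 9 ≡ 4 mod 23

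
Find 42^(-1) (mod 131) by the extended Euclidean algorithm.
Extended GCD: 42(-53) + 131(17) = 1. So 42^(-1) ≡ -53 ≡ 78 (mod 131). Verify: 42 × 78 = 3276 ≡ 1 (mod 131)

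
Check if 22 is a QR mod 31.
By Euler's criterion: 22^{15} ≡ 30 mod 31. Since this equals -1 (≡ 30), 22 is not a QR.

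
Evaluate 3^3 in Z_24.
3^{3} = 27 ≡ 3 (mod 24)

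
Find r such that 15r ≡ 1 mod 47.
Since 47 is prime, by Fermat 15^(-1) ≡ 15^{45} ≡ 22 mod 47. Verify: 15 × 22 = 330 ≡ 1 mod 47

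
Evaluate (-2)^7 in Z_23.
By repeated squaring (mod 23): (-2)^{1}≡21, (-2)^{2}≡4, (-2)^{4}≡16. Then (-2)^{7} = (-2)^{4+2+1} ≡ 16 × 4 × 21 ≡ 10 (mod 23)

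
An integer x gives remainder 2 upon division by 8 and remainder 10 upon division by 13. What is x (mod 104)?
M = 8 × 13 = 104. M₁ = 13, y₁ ≡ 5 (mod 8). M₂ = 8, y₂ ≡ 5 (mod 13). x = 2×13×5 + 10×8×5 ≡ 10 (mod 104)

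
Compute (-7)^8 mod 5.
Using Fermat: (-7)^{4} ≡ 1 (mod 5). 8 ≡ 0 (mod 4). So (-7)^{8} ≡ (-7)^{0} ≡ 1 (mod 5)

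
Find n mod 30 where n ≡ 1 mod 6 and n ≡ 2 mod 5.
M = 6 × 5 = 30. M₁ = 5, y₁ ≡ 5 mod 6. M₂ = 6, y₂ ≡ 1 mod 5. n = 1×5×5 + 2×6×1 ≡ 7 mod 30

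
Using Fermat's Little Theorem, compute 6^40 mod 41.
By Fermat's Little Theorem, 6^{40} ≡ 1 (mod 41) since 41 is prime and gcd(6, 41) = 1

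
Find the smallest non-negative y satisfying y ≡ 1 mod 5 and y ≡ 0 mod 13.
M = 5 × 13 = 65. M₁ = 13, y₁ ≡ 2 mod 5. M₂ = 5, y₂ ≡ 8 mod 13. y = 1×13×2 + 0×5×8 ≡ 26 mod 65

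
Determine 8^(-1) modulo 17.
Since 17 is prime, by Fermat 8^(-1) ≡ 8^{15} ≡ 15 (mod 17). Verify: 8 × 15 = 120 ≡ 1 (mod 17)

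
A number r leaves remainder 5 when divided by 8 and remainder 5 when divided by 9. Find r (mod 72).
M = 8 × 9 = 72. M₁ = 9, y₁ ≡ 1 (mod 8). M₂ = 8, y₂ ≡ 8 (mod 9). r = 5×9×1 + 5×8×8 ≡ 5 (mod 72)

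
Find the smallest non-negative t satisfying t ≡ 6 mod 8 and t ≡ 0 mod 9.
M = 8 × 9 = 72. M₁ = 9, y₁ ≡ 1 mod 8. M₂ = 8, y₂ ≡ 8 mod 9. t = 6×9×1 + 0×8×8 ≡ 54 mod 72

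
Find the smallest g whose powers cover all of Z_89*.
g = 3. Powers: [3, 9, 27, 81, 65, 17, ...] generates all 88 non-zero residues.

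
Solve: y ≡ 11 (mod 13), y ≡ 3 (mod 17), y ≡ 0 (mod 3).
M = 13 × 17 × 3 = 663. M₁ = 51, y₁ ≡ 12 (mod 13). M₂ = 39, y₂ ≡ 7 (mod 17). M₃ = 221, y₃ ≡ 2 (mod 3). y = 11×51×12 + 3×39×7 + 0×221×2 ≡ 258 (mod 663)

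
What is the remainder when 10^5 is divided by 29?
By repeated squaring mod 29: 10^{1}≡10, 10^{2}≡13, 10^{4}≡24. Then 10^{5} = 10^{4+1} ≡ 24 × 10 ≡ 8 mod 29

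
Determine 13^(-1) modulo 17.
Since 17 is prime, by Fermat 13^(-1) ≡ 13^{15} ≡ 4 mod 17. Verify: 13 × 4 = 52 ≡ 1 mod 17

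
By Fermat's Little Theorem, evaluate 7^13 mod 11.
By Fermat: 7^{10} ≡ 1 mod 11. So 7^{13} = 7^{10} · 7^{3} ≡ 7^{3} ≡ 2 mod 11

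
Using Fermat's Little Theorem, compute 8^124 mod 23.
By Fermat: 8^{22} ≡ 1 (mod 23). 124 = 5×22 + 14. So 8^{124} ≡ 8^{14} ≡ 6 (mod 23)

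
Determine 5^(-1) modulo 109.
Since 109 is prime, by Fermat 5^(-1) ≡ 5^{107} ≡ 22 (mod 109). Verify: 5 × 22 = 110 ≡ 1 (mod 109)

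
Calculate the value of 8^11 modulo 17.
By repeated squaring (mod 17): 8^{1}≡8, 8^{2}≡13, 8^{4}≡16, 8^{8}≡1. Then 8^{11} = 8^{8+2+1} ≡ 1 × 13 × 8 ≡ 2 (mod 17)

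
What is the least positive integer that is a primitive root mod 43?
g = 3. For each prime q|42: 3^{21}≡42, 3^{14}≡36, 3^{6}≡41, none ≡ 1, so ord_43(3) = 42 and 3 is a primitive root.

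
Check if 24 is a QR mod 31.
By Euler's criterion: 24^{15} ≡ 30 mod 31. Since this equals -1 (≡ 30), 24 is not a QR.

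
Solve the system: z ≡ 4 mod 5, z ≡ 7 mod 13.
M = 5 × 13 = 65. M₁ = 13, y₁ ≡ 2 mod 5. M₂ = 5, y₂ ≡ 8 mod 13. z = 4×13×2 + 7×5×8 ≡ 59 mod 65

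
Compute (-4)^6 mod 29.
By repeated squaring mod 29: (-4)^{1}≡25, (-4)^{2}≡16, (-4)^{4}≡24. Then (-4)^{6} = (-4)^{4+2} ≡ 24 × 16 ≡ 7 mod 29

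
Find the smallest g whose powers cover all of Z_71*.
g = 7. For each prime q|70: 7^{35}≡70, 7^{14}≡54, 7^{10}≡45, none ≡ 1, so ord_71(7) = 70 and 7 is a primitive root.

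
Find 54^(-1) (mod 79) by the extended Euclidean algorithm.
Extended GCD: 54(-19) + 79(13) = 1. So 54^(-1) ≡ -19 ≡ 60 (mod 79). Verify: 54 × 60 = 3240 ≡ 1 (mod 79)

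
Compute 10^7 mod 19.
By repeated squaring mod 19: 10^{1}≡10, 10^{2}≡5, 10^{4}≡6. Then 10^{7} = 10^{4+2+1} ≡ 6 × 5 × 10 ≡ 15 mod 19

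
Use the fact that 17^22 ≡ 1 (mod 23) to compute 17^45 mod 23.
By Fermat: 17^{22} ≡ 1 (mod 23). 45 = 2×22 + 1. So 17^{45} ≡ 17^{1} ≡ 17 (mod 23)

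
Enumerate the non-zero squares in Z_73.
QRs mod 73: {1, 2, 3, 4, 6, 8, 9, 12, 16, 18, 19, 23, 24, 25, 27, 32, 35, 36, 37, 38, 41, 46, 48, 49, 50, 54, 55, 57, 61, 64, 65, 67, 69, 70, 71, 72}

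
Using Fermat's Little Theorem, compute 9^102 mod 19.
By Fermat: 9^{18} ≡ 1 (mod 19). 102 = 5×18 + 12. So 9^{102} ≡ 9^{12} ≡ 7 (mod 19)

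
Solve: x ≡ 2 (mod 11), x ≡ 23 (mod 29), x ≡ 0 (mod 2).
M = 11 × 29 × 2 = 638. M₁ = 58, y₁ ≡ 4 (mod 11). M₂ = 22, y₂ ≡ 4 (mod 29). M₃ = 319, y₃ ≡ 1 (mod 2). x = 2×58×4 + 23×22×4 + 0×319×1 ≡ 574 (mod 638)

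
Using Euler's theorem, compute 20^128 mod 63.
By Euler: 20^{36} ≡ 1 (mod 63) since gcd(20, 63) = 1. 128 = 3×36 + 20. So 20^{128} ≡ 20^{20} ≡ 22 (mod 63)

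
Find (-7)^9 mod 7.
By repeated squaring mod 7: (-7)^{1}≡0, (-7)^{2}≡0, (-7)^{4}≡0, (-7)^{8}≡0. Then (-7)^{9} = (-7)^{8+1} ≡ 0 × 0 ≡ 0 mod 7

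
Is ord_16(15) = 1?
Powers of 15 mod 16: 15^1≡15, 15^2≡1. 15^1≡15≢1, so ord ≠ 1. No, the actual order is 2.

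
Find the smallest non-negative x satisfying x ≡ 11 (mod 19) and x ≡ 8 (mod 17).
M = 19 × 17 = 323. M₁ = 17, y₁ ≡ 9 (mod 19). M₂ = 19, y₂ ≡ 9 (mod 17). x = 11×17×9 + 8×19×9 ≡ 144 (mod 323)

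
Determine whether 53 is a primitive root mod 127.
ord_127(53) divides 126. For each prime q|126: 53^{63}≡126, 53^{42}≡19, 53^{18}≡16, none ≡ 1. So 53 has order 126 and is a primitive root mod 127.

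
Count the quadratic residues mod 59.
For prime 59, there are (p-1)/2 = (59-1)/2 = 29 quadratic residues (excluding 0).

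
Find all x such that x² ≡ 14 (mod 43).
The square roots of 14 mod 43 are 10 and 33. Verify: 10² = 100 ≡ 14 (mod 43)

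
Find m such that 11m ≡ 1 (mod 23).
Since 23 is prime, by Fermat 11^(-1) ≡ 11^{21} ≡ 21 (mod 23). Verify: 11 × 21 = 231 ≡ 1 (mod 23)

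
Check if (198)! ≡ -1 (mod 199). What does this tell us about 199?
(198)! mod 199 = 198. Since this equals -1 (mod 199), Wilson confirms 199 is prime.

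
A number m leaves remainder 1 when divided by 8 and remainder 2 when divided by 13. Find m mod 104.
M = 8 × 13 = 104. M₁ = 13, y₁ ≡ 5 mod 8. M₂ = 8, y₂ ≡ 5 mod 13. m = 1×13×5 + 2×8×5 ≡ 41 mod 104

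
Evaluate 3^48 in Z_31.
Using Fermat: 3^{30} ≡ 1 (mod 31). 48 ≡ 18 (mod 30). So 3^{48} ≡ 3^{18} ≡ 4 (mod 31)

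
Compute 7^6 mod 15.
By repeated squaring mod 15: 7^{1}≡7, 7^{2}≡4, 7^{4}≡1. Then 7^{6} = 7^{4+2} ≡ 1 × 4 ≡ 4 mod 15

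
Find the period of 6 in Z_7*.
Powers of 6 mod 7: 6^1≡6, 6^2≡1. ord_7(6) = 2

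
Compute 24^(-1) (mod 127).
Since 127 is prime, by Fermat 24^(-1) ≡ 24^{125} ≡ 90 (mod 127). Verify: 24 × 90 = 2160 ≡ 1 (mod 127)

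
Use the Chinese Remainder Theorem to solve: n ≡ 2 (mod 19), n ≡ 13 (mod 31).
M = 19 × 31 = 589. M₁ = 31, y₁ ≡ 8 (mod 19). M₂ = 19, y₂ ≡ 18 (mod 31). n = 2×31×8 + 13×19×18 ≡ 230 (mod 589)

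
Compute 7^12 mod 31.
By repeated squaring (mod 31): 7^{1}≡7, 7^{2}≡18, 7^{4}≡14, 7^{8}≡10. Then 7^{12} = 7^{8+4} ≡ 10 × 14 ≡ 16 (mod 31)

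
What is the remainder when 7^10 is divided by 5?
Using Fermat: 7^{4} ≡ 1 (mod 5). 10 ≡ 2 (mod 4). So 7^{10} ≡ 7^{2} ≡ 4 (mod 5)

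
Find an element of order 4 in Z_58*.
17 has order 4 mod 58 since 17^{4} ≡ 1 (mod 58) and no smaller power works.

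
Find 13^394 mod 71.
Using Fermat: 13^{70} ≡ 1 mod 71. 394 ≡ 44 mod 70. So 13^{394} ≡ 13^{44} ≡ 64 mod 71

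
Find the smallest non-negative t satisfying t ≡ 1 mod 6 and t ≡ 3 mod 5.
M = 6 × 5 = 30. M₁ = 5, y₁ ≡ 5 mod 6. M₂ = 6, y₂ ≡ 1 mod 5. t = 1×5×5 + 3×6×1 ≡ 13 mod 30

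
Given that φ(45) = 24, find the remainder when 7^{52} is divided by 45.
By Euler: 7^{24} ≡ 1 mod 45 since gcd(7, 45) = 1. 52 = 2×24 + 4. So 7^{52} ≡ 7^{4} ≡ 16 mod 45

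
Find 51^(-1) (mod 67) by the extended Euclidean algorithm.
Extended GCD: 51(-21) + 67(16) = 1. So 51^(-1) ≡ -21 ≡ 46 (mod 67). Verify: 51 × 46 = 2346 ≡ 1 (mod 67)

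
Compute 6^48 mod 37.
Using Fermat: 6^{36} ≡ 1 mod 37. 48 ≡ 12 mod 36. So 6^{48} ≡ 6^{12} ≡ 1 mod 37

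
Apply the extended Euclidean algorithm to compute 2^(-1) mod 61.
Extended GCD: 2(-30) + 61(1) = 1. So 2^(-1) ≡ -30 ≡ 31 mod 61. Verify: 2 × 31 = 62 ≡ 1 mod 61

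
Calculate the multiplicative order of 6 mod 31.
Powers of 6 mod 31: 6^1≡6, 6^2≡5, 6^3≡30, 6^4≡25, 6^5≡26, 6^6≡1. Order = 6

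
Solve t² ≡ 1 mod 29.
The square roots of 1 mod 29 are 1 and 28. Verify: 1² = 1 ≡ 1 mod 29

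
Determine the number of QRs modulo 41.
The squaring map on Z_41* is 2-to-1, so there are (40)/2 = 20 QRs.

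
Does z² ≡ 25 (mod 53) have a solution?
By Euler's criterion: 25^{26} ≡ 1 (mod 53). Since this equals 1, 25 is a QR.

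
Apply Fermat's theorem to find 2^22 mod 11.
By Fermat: 2^{10} ≡ 1 mod 11. 22 = 2×10 + 2. So 2^{22} ≡ 2^{2} ≡ 4 mod 11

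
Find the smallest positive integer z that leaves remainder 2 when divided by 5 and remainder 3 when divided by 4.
M = 5 × 4 = 20. M₁ = 4, y₁ ≡ 4 mod 5. M₂ = 5, y₂ ≡ 1 mod 4. z = 2×4×4 + 3×5×1 ≡ 7 mod 20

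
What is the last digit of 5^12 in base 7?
Using Fermat: 5^{6} ≡ 1 mod 7. 12 ≡ 0 mod 6. So 5^{12} ≡ 5^{0} ≡ 1 mod 7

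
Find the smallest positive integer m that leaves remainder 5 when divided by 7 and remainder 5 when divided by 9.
M = 7 × 9 = 63. M₁ = 9, y₁ ≡ 4 mod 7. M₂ = 7, y₂ ≡ 4 mod 9. m = 5×9×4 + 5×7×4 ≡ 5 mod 63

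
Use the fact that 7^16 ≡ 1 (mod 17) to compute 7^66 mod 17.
By Fermat: 7^{16} ≡ 1 (mod 17). 66 = 4×16 + 2. So 7^{66} ≡ 7^{2} ≡ 15 (mod 17)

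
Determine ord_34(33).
Powers of 33 mod 34: 33^1≡33, 33^2≡1. ord_34(33) = 2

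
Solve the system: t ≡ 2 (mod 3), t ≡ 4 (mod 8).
M = 3 × 8 = 24. M₁ = 8, y₁ ≡ 2 (mod 3). M₂ = 3, y₂ ≡ 3 (mod 8). t = 2×8×2 + 4×3×3 ≡ 20 (mod 24)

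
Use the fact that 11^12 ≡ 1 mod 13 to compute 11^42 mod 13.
By Fermat: 11^{12} ≡ 1 mod 13. 42 = 3×12 + 6. So 11^{42} ≡ 11^{6} ≡ 12 mod 13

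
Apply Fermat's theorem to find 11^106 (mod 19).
By Fermat: 11^{18} ≡ 1 (mod 19). 106 = 5×18 + 16. So 11^{106} ≡ 11^{16} ≡ 11 (mod 19)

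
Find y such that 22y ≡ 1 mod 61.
Since 61 is prime, by Fermat 22^(-1) ≡ 22^{59} ≡ 25 mod 61. Verify: 22 × 25 = 550 ≡ 1 mod 61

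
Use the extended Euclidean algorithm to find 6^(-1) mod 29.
Extended GCD: 6(5) + 29(-1) = 1. So 6^(-1) ≡ 5 mod 29. Verify: 6 × 5 = 30 ≡ 1 mod 29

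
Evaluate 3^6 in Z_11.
By repeated squaring mod 11: 3^{1}≡3, 3^{2}≡9, 3^{4}≡4. Then 3^{6} = 3^{4+2} ≡ 4 × 9 ≡ 3 mod 11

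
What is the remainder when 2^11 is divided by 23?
By repeated squaring mod 23: 2^{1}≡2, 2^{2}≡4, 2^{4}≡16, 2^{8}≡3. Then 2^{11} = 2^{8+2+1} ≡ 3 × 4 × 2 ≡ 1 mod 23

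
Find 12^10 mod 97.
By repeated squaring mod 97: 12^{1}≡12, 12^{2}≡47, 12^{4}≡75, 12^{8}≡96. Then 12^{10} = 12^{8+2} ≡ 96 × 47 ≡ 50 mod 97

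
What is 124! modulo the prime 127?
(126)! = (124)! × (125) × (126) ≡ -1 (mod 127). So (124)! ≡ -1 × [(126)(125)]^(-1) ≡ 63 (mod 127)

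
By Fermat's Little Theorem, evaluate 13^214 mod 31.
By Fermat: 13^{30} ≡ 1 mod 31. 214 ≡ 4 mod 30. So 13^{214} ≡ 13^{4} ≡ 10 mod 31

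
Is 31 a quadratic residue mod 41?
By Euler's criterion: 31^{20} ≡ 1 (mod 41). Since this equals 1, 31 is a QR.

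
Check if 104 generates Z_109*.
104^{54} ≡ 1 (mod 109) and 54 < 108, so ord_109(104) = 54 ≠ 108 and 104 is not a primitive root.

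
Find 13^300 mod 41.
Using Fermat: 13^{40} ≡ 1 mod 41. 300 ≡ 20 mod 40. So 13^{300} ≡ 13^{20} ≡ 40 mod 41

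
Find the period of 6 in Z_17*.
Powers of 6 mod 17: 6^1≡6, 6^2≡2, 6^3≡12, 6^4≡4, 6^5≡7, 6^6≡8, 6^7≡14, 6^8≡16, 6^9≡11, 6^10≡15, 6^11≡5, 6^12≡13, 6^13≡10, 6^14≡9, 6^15≡3, 6^16≡1. So the order of 6 is 16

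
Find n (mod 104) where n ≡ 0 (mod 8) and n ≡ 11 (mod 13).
M = 8 × 13 = 104. M₁ = 13, y₁ ≡ 5 (mod 8). M₂ = 8, y₂ ≡ 5 (mod 13). n = 0×13×5 + 11×8×5 ≡ 24 (mod 104)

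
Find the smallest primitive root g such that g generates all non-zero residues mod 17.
g = 3. For each prime q|16: 3^{8}≡16, none ≡ 1, so ord_17(3) = 16 and 3 is a primitive root.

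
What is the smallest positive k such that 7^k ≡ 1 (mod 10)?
Powers of 7 mod 10: 7^1≡7, 7^2≡9, 7^3≡3, 7^4≡1. ord_10(7) = 4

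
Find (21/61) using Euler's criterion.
(21/61) = 21^{30} mod 61 = -1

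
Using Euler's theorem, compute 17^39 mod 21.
By Euler: 17^{12} ≡ 1 mod 21 since gcd(17, 21) = 1. 39 = 3×12 + 3. So 17^{39} ≡ 17^{3} ≡ 20 mod 21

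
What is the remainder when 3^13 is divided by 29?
By repeated squaring (mod 29): 3^{1}≡3, 3^{2}≡9, 3^{4}≡23, 3^{8}≡7. Then 3^{13} = 3^{8+4+1} ≡ 7 × 23 × 3 ≡ 19 (mod 29)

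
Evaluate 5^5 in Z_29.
By repeated squaring (mod 29): 5^{1}≡5, 5^{2}≡25, 5^{4}≡16. Then 5^{5} = 5^{4+1} ≡ 16 × 5 ≡ 22 (mod 29)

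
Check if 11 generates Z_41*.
ord_41(11) divides 40. For each prime q|40: 11^{20}≡40, 11^{8}≡16, none ≡ 1. So 11 has order 40 and is a primitive root mod 41.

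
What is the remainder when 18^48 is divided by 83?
By repeated squaring (mod 83): 18^{1}≡18, 18^{2}≡75, 18^{4}≡64, 18^{8}≡29, 18^{16}≡11, 18^{32}≡38. Then 18^{48} = 18^{32+16} ≡ 38 × 11 ≡ 3 (mod 83)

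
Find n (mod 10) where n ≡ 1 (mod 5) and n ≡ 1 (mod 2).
M = 5 × 2 = 10. M₁ = 2, y₁ ≡ 3 (mod 5). M₂ = 5, y₂ ≡ 1 (mod 2). n = 1×2×3 + 1×5×1 ≡ 1 (mod 10)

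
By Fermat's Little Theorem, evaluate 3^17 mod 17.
By Fermat: 3^{16} ≡ 1 mod 17. So 3^{17} = 3^{16} · 3^{1} ≡ 3^{1} ≡ 3 mod 17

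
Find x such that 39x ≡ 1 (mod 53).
Since 53 is prime, by Fermat 39^(-1) ≡ 39^{51} ≡ 34 (mod 53). Verify: 39 × 34 = 1326 ≡ 1 (mod 53)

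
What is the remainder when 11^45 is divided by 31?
Using Fermat: 11^{30} ≡ 1 mod 31. 45 ≡ 15 mod 30. So 11^{45} ≡ 11^{15} ≡ 30 mod 31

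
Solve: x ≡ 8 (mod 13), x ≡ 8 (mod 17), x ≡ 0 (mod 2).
M = 13 × 17 × 2 = 442. M₁ = 34, y₁ ≡ 5 (mod 13). M₂ = 26, y₂ ≡ 2 (mod 17). M₃ = 221, y₃ ≡ 1 (mod 2). x = 8×34×5 + 8×26×2 + 0×221×1 ≡ 8 (mod 442)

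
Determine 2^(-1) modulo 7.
Since 7 is prime, by Fermat 2^(-1) ≡ 2^{5} ≡ 4 mod 7. Verify: 2 × 4 = 8 ≡ 1 mod 7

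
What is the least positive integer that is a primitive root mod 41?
g = 6. For each prime q|40: 6^{20}≡40, 6^{8}≡10, none ≡ 1, so ord_41(6) = 40 and 6 is a primitive root.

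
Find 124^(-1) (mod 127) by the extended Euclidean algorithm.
Extended GCD: 124(42) + 127(-41) = 1. So 124^(-1) ≡ 42 (mod 127). Verify: 124 × 42 = 5208 ≡ 1 (mod 127)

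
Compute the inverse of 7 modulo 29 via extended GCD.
Extended GCD: 7(-4) + 29(1) = 1. So 7^(-1) ≡ -4 ≡ 25 mod 29. Verify: 7 × 25 = 175 ≡ 1 mod 29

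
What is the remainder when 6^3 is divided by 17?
6^{3} = 216 ≡ 12 (mod 17)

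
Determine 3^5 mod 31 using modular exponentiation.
By repeated squaring mod 31: 3^{1}≡3, 3^{2}≡9, 3^{4}≡19. Then 3^{5} = 3^{4+1} ≡ 19 × 3 ≡ 26 mod 31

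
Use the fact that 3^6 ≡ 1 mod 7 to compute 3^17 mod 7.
By Fermat: 3^{6} ≡ 1 mod 7. 17 = 2×6 + 5. So 3^{17} ≡ 3^{5} ≡ 5 mod 7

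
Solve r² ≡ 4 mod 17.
The square roots of 4 mod 17 are 2 and 15. Verify: 2² = 4 ≡ 4 mod 17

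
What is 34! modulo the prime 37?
(36)! = (34)! × (35) × (36) ≡ -1 mod 37. So (34)! ≡ -1 × [(36)(35)]^(-1) ≡ 18 mod 37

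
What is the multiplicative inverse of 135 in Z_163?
Since 163 is prime, by Fermat 135^(-1) ≡ 135^{161} ≡ 64 mod 163. Verify: 135 × 64 = 8640 ≡ 1 mod 163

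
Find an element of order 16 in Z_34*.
3 has order 16 mod 34 since 3^{16} ≡ 1 (mod 34) and no smaller power works.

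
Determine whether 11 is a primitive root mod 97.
11^{48} ≡ 1 (mod 97) and 48 < 96, so ord_97(11) = 48 ≠ 96 and 11 is not a primitive root.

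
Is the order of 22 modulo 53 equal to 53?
Powers of 22 mod 53: 22^1≡22, 22^2≡7, 22^3≡48, 22^4≡49, 22^5≡18, 22^6≡25, 22^7≡20, 22^8≡16, 22^9≡34, 22^10≡6, 22^11≡26, 22^12≡42, 22^13≡23, 22^14≡29, 22^15≡2, 22^16≡44, 22^17≡14, 22^18≡43, 22^19≡45, 22^20≡36, 22^21≡50, 22^22≡40, 22^23≡32, 22^24≡15, 22^25≡12, 22^26≡52, 22^27≡31, 22^28≡46, 22^29≡5, 22^30≡4, 22^31≡35, 22^32≡28, 22^33≡33, 22^34≡37, 22^35≡19, 22^36≡47, 22^37≡27, 22^38≡11, 22^39≡30, 22^40≡24, 22^41≡51, 22^42≡9, 22^43≡39, 22^44≡10, 22^45≡8, 22^46≡17, 22^47≡3, 22^48≡13, 22^49≡21, 22^50≡38, 22^51≡41, 22^52≡1. Already 22^52≡1, so the order is 52 < 53. No, the actual order is 52.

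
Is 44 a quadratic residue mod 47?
By Euler's criterion: 44^{23} ≡ 46 (mod 47). Since this equals -1 (≡ 46), 44 is not a QR.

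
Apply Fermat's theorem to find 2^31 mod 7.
By Fermat: 2^{6} ≡ 1 mod 7. 31 = 5×6 + 1. So 2^{31} ≡ 2^{1} ≡ 2 mod 7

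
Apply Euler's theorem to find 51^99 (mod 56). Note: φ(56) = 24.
By Euler: 51^{24} ≡ 1 (mod 56) since gcd(51, 56) = 1. 99 = 4×24 + 3. So 51^{99} ≡ 51^{3} ≡ 43 (mod 56)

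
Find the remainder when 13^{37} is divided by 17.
By Fermat: 13^{16} ≡ 1 mod 17. 37 = 2×16 + 5. So 13^{37} ≡ 13^{5} ≡ 13 mod 17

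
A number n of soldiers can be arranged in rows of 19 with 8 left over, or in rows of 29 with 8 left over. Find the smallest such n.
M = 19 × 29 = 551. M₁ = 29, y₁ ≡ 2 (mod 19). M₂ = 19, y₂ ≡ 26 (mod 29). n = 8×29×2 + 8×19×26 ≡ 8 (mod 551)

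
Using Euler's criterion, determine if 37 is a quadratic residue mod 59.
By Euler's criterion: 37^{29} ≡ 58 (mod 59). Since this equals -1 (≡ 58), 37 is not a QR.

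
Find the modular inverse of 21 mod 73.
Since 73 is prime, by Fermat 21^(-1) ≡ 21^{71} ≡ 7 mod 73. Verify: 21 × 7 = 147 ≡ 1 mod 73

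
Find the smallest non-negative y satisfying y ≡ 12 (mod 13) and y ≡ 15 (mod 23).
M = 13 × 23 = 299. M₁ = 23, y₁ ≡ 4 (mod 13). M₂ = 13, y₂ ≡ 16 (mod 23). y = 12×23×4 + 15×13×16 ≡ 38 (mod 299)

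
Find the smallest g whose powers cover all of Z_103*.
g = 5. Powers: [5, 25, 22, 7, 35, 72, 51, 49, 39, 92, ...] generates all 102 non-zero residues.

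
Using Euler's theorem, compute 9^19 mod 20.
By Euler: 9^{8} ≡ 1 (mod 20) since gcd(9, 20) = 1. 19 = 2×8 + 3. So 9^{19} ≡ 9^{3} ≡ 9 (mod 20)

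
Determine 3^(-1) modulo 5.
Since 5 is prime, by Fermat 3^(-1) ≡ 3^{3} ≡ 2 mod 5. Verify: 3 × 2 = 6 ≡ 1 mod 5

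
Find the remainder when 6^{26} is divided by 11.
By Fermat: 6^{10} ≡ 1 (mod 11). 26 = 2×10 + 6. So 6^{26} ≡ 6^{6} ≡ 5 (mod 11)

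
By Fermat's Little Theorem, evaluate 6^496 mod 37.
By Fermat: 6^{36} ≡ 1 mod 37. 496 ≡ 28 mod 36. So 6^{496} ≡ 6^{28} ≡ 1 mod 37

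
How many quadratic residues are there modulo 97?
Exactly half the non-zero residues mod a prime are QRs: (97-1)/2 = 48.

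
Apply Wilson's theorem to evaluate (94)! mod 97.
(96)! = (94)! × (95) × (96) ≡ -1 (mod 97). So (94)! ≡ -1 × [(96)(95)]^(-1) ≡ 48 (mod 97)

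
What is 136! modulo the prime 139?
(138)! = (136)! × (137) × (138) ≡ -1 mod 139. So (136)! ≡ -1 × [(138)(137)]^(-1) ≡ 69 mod 139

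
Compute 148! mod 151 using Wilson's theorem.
(150)! = (148)! × (149) × (150) ≡ -1 mod 151. So (148)! ≡ -1 × [(150)(149)]^(-1) ≡ 75 mod 151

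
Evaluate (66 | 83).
(66/83) = 66^{41} mod 83 = -1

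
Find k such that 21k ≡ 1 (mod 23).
Since 23 is prime, by Fermat 21^(-1) ≡ 21^{21} ≡ 11 (mod 23). Verify: 21 × 11 = 231 ≡ 1 (mod 23)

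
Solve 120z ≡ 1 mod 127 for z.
Since 127 is prime, by Fermat 120^(-1) ≡ 120^{125} ≡ 18 mod 127. Verify: 120 × 18 = 2160 ≡ 1 mod 127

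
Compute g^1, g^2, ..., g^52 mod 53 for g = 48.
48^1, 48^2, ..., 48^{52} mod 53: [48, 25, 34, 42, 2, 43, 50, 15, 31, 4, 33, 47, 30, 9, 8, 13, 41, 7, 18, 16, 26, 29, 14, 36, 32, 52, 5, 28, 19, 11, 51, 10, 3, 38, 22, 49, 20, 6, 23, 44, 45, 40, 12, 46, 35, 37, 27, 24, 39, 17, 21, 1]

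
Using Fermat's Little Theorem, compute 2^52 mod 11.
By Fermat: 2^{10} ≡ 1 mod 11. 52 = 5×10 + 2. So 2^{52} ≡ 2^{2} ≡ 4 mod 11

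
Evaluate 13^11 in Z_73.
By repeated squaring mod 73: 13^{1}≡13, 13^{2}≡23, 13^{4}≡18, 13^{8}≡32. Then 13^{11} = 13^{8+2+1} ≡ 32 × 23 × 13 ≡ 5 mod 73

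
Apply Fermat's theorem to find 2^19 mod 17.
By Fermat: 2^{16} ≡ 1 mod 17. So 2^{19} = 2^{16} · 2^{3} ≡ 2^{3} ≡ 8 mod 17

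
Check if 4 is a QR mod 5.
By Euler's criterion: 4^{2} ≡ 1 mod 5. Since this equals 1, 4 is a QR.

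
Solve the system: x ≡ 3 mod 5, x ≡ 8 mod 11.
M = 5 × 11 = 55. M₁ = 11, y₁ ≡ 1 mod 5. M₂ = 5, y₂ ≡ 9 mod 11. x = 3×11×1 + 8×5×9 ≡ 8 mod 55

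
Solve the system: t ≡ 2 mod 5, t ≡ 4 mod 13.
M = 5 × 13 = 65. M₁ = 13, y₁ ≡ 2 mod 5. M₂ = 5, y₂ ≡ 8 mod 13. t = 2×13×2 + 4×5×8 ≡ 17 mod 65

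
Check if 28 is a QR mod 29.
By Euler's criterion: 28^{14} ≡ 1 (mod 29). Since this equals 1, 28 is a QR.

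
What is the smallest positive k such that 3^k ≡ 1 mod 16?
Powers of 3 mod 16: 3^1≡3, 3^2≡9, 3^3≡11, 3^4≡1. So the order of 3 is 4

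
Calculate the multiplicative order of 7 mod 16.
Powers of 7 mod 16: 7^1≡7, 7^2≡1. So the order of 7 is 2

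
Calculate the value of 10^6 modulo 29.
By repeated squaring mod 29: 10^{1}≡10, 10^{2}≡13, 10^{4}≡24. Then 10^{6} = 10^{4+2} ≡ 24 × 13 ≡ 22 mod 29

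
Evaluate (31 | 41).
(31/41) = 31^{20} mod 41 = 1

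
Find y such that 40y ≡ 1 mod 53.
Since 53 is prime, by Fermat 40^(-1) ≡ 40^{51} ≡ 4 mod 53. Verify: 40 × 4 = 160 ≡ 1 mod 53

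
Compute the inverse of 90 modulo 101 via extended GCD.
Extended GCD: 90(-46) + 101(41) = 1. So 90^(-1) ≡ -46 ≡ 55 (mod 101). Verify: 90 × 55 = 4950 ≡ 1 (mod 101)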